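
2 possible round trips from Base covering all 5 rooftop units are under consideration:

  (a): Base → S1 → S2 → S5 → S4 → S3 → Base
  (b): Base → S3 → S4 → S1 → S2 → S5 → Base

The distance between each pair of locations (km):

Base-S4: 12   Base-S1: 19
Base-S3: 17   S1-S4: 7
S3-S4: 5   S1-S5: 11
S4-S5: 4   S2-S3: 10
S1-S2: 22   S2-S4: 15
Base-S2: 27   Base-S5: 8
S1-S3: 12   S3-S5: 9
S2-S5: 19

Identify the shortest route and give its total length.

Shortest is (b), total 78 km.

(a): 19 + 22 + 19 + 4 + 5 + 17 = 86
(b): 17 + 5 + 7 + 22 + 19 + 8 = 78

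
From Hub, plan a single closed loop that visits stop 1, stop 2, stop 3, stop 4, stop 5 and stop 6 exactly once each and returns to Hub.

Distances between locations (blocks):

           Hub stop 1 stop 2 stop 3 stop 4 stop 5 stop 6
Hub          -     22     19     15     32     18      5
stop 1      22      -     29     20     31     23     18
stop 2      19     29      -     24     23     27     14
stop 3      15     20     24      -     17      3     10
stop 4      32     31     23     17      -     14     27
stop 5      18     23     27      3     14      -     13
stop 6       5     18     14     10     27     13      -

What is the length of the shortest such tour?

101 blocks — the shortest possible round trip.

Hub-stop 1-stop 2-stop 3-stop 4-stop 5-stop 6-Hub: 22+29+24+17+14+13+5 = 124
Hub-stop 1-stop 2-stop 3-stop 4-stop 6-stop 5-Hub: 22+29+24+17+27+13+18 = 150
Hub-stop 1-stop 2-stop 3-stop 5-stop 4-stop 6-Hub: 22+29+24+3+14+27+5 = 124
Hub-stop 1-stop 2-stop 3-stop 5-stop 6-stop 4-Hub: 22+29+24+3+13+27+32 = 150
Hub-stop 1-stop 2-stop 3-stop 6-stop 4-stop 5-Hub: 22+29+24+10+27+14+18 = 144
Hub-stop 1-stop 2-stop 3-stop 6-stop 5-stop 4-Hub: 22+29+24+10+13+14+32 = 144
Hub-stop 1-stop 2-stop 4-stop 3-stop 5-stop 6-Hub: 22+29+23+17+3+13+5 = 112
Hub-stop 1-stop 2-stop 4-stop 3-stop 6-stop 5-Hub: 22+29+23+17+10+13+18 = 132
… (352 more)
Hub-stop 1-stop 3-stop 5-stop 4-stop 2-stop 6-Hub: 22+20+3+14+23+14+5 = 101  ← best
The minimum is 101.
One optimal route: Hub → stop 1 → stop 3 → stop 5 → stop 4 → stop 2 → stop 6 → Hub (or its reverse).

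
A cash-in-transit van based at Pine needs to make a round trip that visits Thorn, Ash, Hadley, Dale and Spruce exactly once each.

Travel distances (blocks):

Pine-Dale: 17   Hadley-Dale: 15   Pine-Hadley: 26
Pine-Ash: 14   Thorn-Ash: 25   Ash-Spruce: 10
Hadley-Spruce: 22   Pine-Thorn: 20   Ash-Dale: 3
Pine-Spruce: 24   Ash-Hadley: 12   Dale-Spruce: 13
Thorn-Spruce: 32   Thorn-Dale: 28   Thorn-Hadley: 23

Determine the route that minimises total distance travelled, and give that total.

With 5 stops there are 5!/2 = 60 distinct round trips (a route and its reverse cost the same).
Pine - Thorn - Ash - Hadley - Dale - Spruce - Pine: 20+25+12+15+13+24 = 109
Pine - Thorn - Ash - Hadley - Spruce - Dale - Pine: 20+25+12+22+13+17 = 109
Pine - Thorn - Ash - Dale - Hadley - Spruce - Pine: 20+25+3+15+22+24 = 109
Pine - Thorn - Ash - Dale - Spruce - Hadley - Pine: 20+25+3+13+22+26 = 109
Pine - Thorn - Ash - Spruce - Hadley - Dale - Pine: 20+25+10+22+15+17 = 109
Pine - Thorn - Ash - Spruce - Dale - Hadley - Pine: 20+25+10+13+15+26 = 109
Pine - Thorn - Hadley - Ash - Dale - Spruce - Pine: 20+23+12+3+13+24 = 95
Pine - Thorn - Hadley - Ash - Spruce - Dale - Pine: 20+23+12+10+13+17 = 95
Pine - Thorn - Hadley - Dale - Ash - Spruce - Pine: 20+23+15+3+10+24 = 95
Pine - Thorn - Hadley - Dale - Spruce - Ash - Pine: 20+23+15+13+10+14 = 95
Pine - Thorn - Hadley - Spruce - Ash - Dale - Pine: 20+23+22+10+3+17 = 95
Pine - Thorn - Hadley - Spruce - Dale - Ash - Pine: 20+23+22+13+3+14 = 95
Pine - Thorn - Dale - Ash - Hadley - Spruce - Pine: 20+28+3+12+22+24 = 109
Pine - Thorn - Dale - Ash - Spruce - Hadley - Pine: 20+28+3+10+22+26 = 109
… (46 more)
The minimum is 95.
One optimal route: Pine → Thorn → Hadley → Ash → Dale → Spruce → Pine (or its reverse).

Minimum total distance: 95 blocks.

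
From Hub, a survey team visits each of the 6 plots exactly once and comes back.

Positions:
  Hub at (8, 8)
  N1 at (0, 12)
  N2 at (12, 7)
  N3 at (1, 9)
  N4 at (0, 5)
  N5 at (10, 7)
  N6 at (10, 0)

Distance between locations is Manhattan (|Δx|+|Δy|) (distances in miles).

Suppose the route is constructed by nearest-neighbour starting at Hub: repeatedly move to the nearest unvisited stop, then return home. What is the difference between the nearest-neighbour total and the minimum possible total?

From Hub: N5=3, N2=5, N3=8, N6=10, N4=11, N1=12 → choose N5 (3).
From N5: N2=2, N6=7, N3=11, N4=12, N1=15 → choose N2 (2).
From N2: N6=9, N3=13, N4=14, N1=17 → choose N6 (9).
From N6: N4=15, N3=18, N1=22 → choose N4 (15).
From N4: N3=5, N1=7 → choose N3 (5).
From N3: N1=4 → choose N1 (4).
NN route Hub → N5 → N2 → N6 → N4 → N3 → N1 → Hub costs 50.
Optimal: Hub → N2 → N5 → N6 → N4 → N1 → N3 → Hub costs 48 (by enumerating all 360 distinct tours).
Excess = 50 − 48 = 2.

2 miles longer than the optimal tour.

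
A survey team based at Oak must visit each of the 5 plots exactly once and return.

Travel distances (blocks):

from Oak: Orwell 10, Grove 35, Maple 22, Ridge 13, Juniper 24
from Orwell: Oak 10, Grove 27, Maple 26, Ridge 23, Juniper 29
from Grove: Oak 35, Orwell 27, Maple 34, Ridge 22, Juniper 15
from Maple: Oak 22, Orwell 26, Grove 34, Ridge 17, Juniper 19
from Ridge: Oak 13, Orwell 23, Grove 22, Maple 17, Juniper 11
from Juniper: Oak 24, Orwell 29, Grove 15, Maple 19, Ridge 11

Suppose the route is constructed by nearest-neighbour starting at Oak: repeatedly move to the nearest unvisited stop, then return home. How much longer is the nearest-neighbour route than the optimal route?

Excess over optimum: 14 blocks.

From Oak: Orwell=10, Ridge=13, Maple=22, Juniper=24, Grove=35 → choose Orwell (10).
From Orwell: Ridge=23, Maple=26, Grove=27, Juniper=29 → choose Ridge (23).
From Ridge: Juniper=11, Maple=17, Grove=22 → choose Juniper (11).
From Juniper: Grove=15, Maple=19 → choose Grove (15).
From Grove: Maple=34 → choose Maple (34).
NN route Oak → Orwell → Ridge → Juniper → Grove → Maple → Oak costs 115.
Optimal: Oak → Orwell → Grove → Juniper → Maple → Ridge → Oak costs 101 (by enumerating all 60 distinct tours).
Excess = 115 − 101 = 14.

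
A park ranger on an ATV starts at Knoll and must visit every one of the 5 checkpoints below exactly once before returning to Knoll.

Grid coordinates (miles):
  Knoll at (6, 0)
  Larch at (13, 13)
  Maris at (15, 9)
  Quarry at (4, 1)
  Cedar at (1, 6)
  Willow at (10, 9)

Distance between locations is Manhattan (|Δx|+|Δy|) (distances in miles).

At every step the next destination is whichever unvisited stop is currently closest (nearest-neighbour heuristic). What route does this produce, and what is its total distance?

54 miles along Knoll → Quarry → Cedar → Willow → Maris → Larch → Knoll.

At Knoll the remaining stops are Quarry 3, Cedar 11, Willow 13, Maris 18, Larch 20; go to Quarry.
At Quarry the remaining stops are Cedar 8, Willow 14, Maris 19, Larch 21; go to Cedar.
At Cedar the remaining stops are Willow 12, Maris 17, Larch 19; go to Willow.
At Willow the remaining stops are Maris 5, Larch 7; go to Maris.
At Maris the remaining stops are Larch 6; go to Larch.
Return Larch→Knoll: 20.
Total = 3 + 8 + 12 + 5 + 6 + 20 = 54.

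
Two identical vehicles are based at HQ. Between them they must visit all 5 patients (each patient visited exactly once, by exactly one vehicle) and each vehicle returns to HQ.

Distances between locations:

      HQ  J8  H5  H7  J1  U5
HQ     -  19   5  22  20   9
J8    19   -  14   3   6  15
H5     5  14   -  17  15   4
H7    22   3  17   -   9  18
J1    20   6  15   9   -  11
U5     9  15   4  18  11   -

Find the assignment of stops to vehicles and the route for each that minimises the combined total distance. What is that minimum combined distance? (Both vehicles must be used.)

There are 2^4 − 1 = 15 ways to divide the 5 stops into two non-empty groups. For each, the best each vehicle can do is its own shortest tour through its group:
  {J8} + {H5, H7, J1, U5}: 38 + 51 = 89
  {H5} + {J8, H7, J1, U5}: 10 + 51 = 61
  {J8, H5} + {H7, J1, U5}: 38 + 51 = 89
  {H7} + {J8, H5, J1, U5}: 44 + 45 = 89
  {J8, H7} + {H5, J1, U5}: 44 + 40 = 84
  {H5, H7} + {J8, J1, U5}: 44 + 45 = 89
  … (15 splits in total)
Best: vehicle 1 HQ → H5 → HQ = 10; vehicle 2 HQ → J8 → H7 → J1 → U5 → HQ = 51; combined 61.

61 — the smallest possible combined total.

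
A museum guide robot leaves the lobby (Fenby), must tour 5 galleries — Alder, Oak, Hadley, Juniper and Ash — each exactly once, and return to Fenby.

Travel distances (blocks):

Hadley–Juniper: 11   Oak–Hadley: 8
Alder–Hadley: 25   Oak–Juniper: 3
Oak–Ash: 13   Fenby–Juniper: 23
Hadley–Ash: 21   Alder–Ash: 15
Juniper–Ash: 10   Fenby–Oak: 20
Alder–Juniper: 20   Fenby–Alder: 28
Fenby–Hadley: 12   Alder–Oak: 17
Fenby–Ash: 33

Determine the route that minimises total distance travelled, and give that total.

With 5 stops there are 5!/2 = 60 distinct round trips (a route and its reverse cost the same).
Fenby-Alder-Oak-Hadley-Juniper-Ash-Fenby: 28+17+8+11+10+33 = 107
Fenby-Alder-Oak-Hadley-Ash-Juniper-Fenby: 28+17+8+21+10+23 = 107
Fenby-Alder-Oak-Juniper-Hadley-Ash-Fenby: 28+17+3+11+21+33 = 113
Fenby-Alder-Oak-Juniper-Ash-Hadley-Fenby: 28+17+3+10+21+12 = 91
Fenby-Alder-Oak-Ash-Hadley-Juniper-Fenby: 28+17+13+21+11+23 = 113
Fenby-Alder-Oak-Ash-Juniper-Hadley-Fenby: 28+17+13+10+11+12 = 91
Fenby-Alder-Hadley-Oak-Juniper-Ash-Fenby: 28+25+8+3+10+33 = 107
Fenby-Alder-Hadley-Oak-Ash-Juniper-Fenby: 28+25+8+13+10+23 = 107
Fenby-Alder-Hadley-Juniper-Oak-Ash-Fenby: 28+25+11+3+13+33 = 113
Fenby-Alder-Hadley-Juniper-Ash-Oak-Fenby: 28+25+11+10+13+20 = 107
Fenby-Alder-Hadley-Ash-Oak-Juniper-Fenby: 28+25+21+13+3+23 = 113
Fenby-Alder-Hadley-Ash-Juniper-Oak-Fenby: 28+25+21+10+3+20 = 107
Fenby-Alder-Juniper-Oak-Hadley-Ash-Fenby: 28+20+3+8+21+33 = 113
Fenby-Alder-Juniper-Oak-Ash-Hadley-Fenby: 28+20+3+13+21+12 = 97
… (46 more)
Fenby-Alder-Ash-Juniper-Oak-Hadley-Fenby: 28+15+10+3+8+12 = 76  ← best
The minimum is 76.
One optimal route: Fenby → Alder → Ash → Juniper → Oak → Hadley → Fenby (or its reverse).

Minimum total distance: 76 blocks.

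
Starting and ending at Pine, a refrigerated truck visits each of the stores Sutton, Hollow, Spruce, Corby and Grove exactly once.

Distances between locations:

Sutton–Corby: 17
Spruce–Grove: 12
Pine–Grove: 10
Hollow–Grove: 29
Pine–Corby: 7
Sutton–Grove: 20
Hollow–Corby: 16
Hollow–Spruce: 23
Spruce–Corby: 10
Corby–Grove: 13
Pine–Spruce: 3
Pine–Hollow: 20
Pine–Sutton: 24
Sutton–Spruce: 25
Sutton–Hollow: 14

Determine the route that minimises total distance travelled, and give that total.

Minimum total distance: 72.

There are 60 distinct closed tours to check (reversals are equivalent).
Pine → Sutton → Hollow → Spruce → Corby → Grove → Pine: 24+14+23+10+13+10 = 94
Pine → Sutton → Hollow → Spruce → Grove → Corby → Pine: 24+14+23+12+13+7 = 93
Pine → Sutton → Hollow → Corby → Spruce → Grove → Pine: 24+14+16+10+12+10 = 86
Pine → Sutton → Hollow → Corby → Grove → Spruce → Pine: 24+14+16+13+12+3 = 82
Pine → Sutton → Hollow → Grove → Spruce → Corby → Pine: 24+14+29+12+10+7 = 96
Pine → Sutton → Hollow → Grove → Corby → Spruce → Pine: 24+14+29+13+10+3 = 93
Pine → Sutton → Spruce → Hollow → Corby → Grove → Pine: 24+25+23+16+13+10 = 111
Pine → Sutton → Spruce → Hollow → Grove → Corby → Pine: 24+25+23+29+13+7 = 121
Pine → Sutton → Spruce → Corby → Hollow → Grove → Pine: 24+25+10+16+29+10 = 114
Pine → Sutton → Spruce → Corby → Grove → Hollow → Pine: 24+25+10+13+29+20 = 121
Pine → Sutton → Spruce → Grove → Hollow → Corby → Pine: 24+25+12+29+16+7 = 113
Pine → Sutton → Spruce → Grove → Corby → Hollow → Pine: 24+25+12+13+16+20 = 110
Pine → Sutton → Corby → Hollow → Spruce → Grove → Pine: 24+17+16+23+12+10 = 102
Pine → Sutton → Corby → Hollow → Grove → Spruce → Pine: 24+17+16+29+12+3 = 101
… (46 more)
Pine → Spruce → Grove → Sutton → Hollow → Corby → Pine: 3+12+20+14+16+7 = 72  ← best
The minimum is 72.
One optimal route: Pine → Spruce → Grove → Sutton → Hollow → Corby → Pine (or its reverse).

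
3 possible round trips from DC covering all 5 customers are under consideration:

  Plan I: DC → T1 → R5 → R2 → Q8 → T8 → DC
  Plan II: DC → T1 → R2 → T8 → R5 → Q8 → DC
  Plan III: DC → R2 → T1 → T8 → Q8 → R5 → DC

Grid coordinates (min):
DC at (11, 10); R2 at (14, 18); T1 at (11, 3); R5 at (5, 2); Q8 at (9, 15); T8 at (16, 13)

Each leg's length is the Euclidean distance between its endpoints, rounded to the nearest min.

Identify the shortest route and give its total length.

50 min — Plan I is the shortest.

Plan I: 7 + 6 + 18 + 6 + 7 + 6 = 50
Plan II: 7 + 15 + 5 + 16 + 14 + 5 = 62
Plan III: 9 + 15 + 11 + 7 + 14 + 10 = 66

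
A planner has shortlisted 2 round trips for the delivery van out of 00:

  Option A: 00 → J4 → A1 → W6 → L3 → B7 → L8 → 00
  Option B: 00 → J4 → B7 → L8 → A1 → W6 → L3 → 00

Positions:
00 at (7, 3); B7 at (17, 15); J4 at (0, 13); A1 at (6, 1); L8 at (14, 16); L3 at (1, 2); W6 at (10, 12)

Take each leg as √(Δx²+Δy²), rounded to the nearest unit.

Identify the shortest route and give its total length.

Shortest is Option B, total 80.

Option A: 12 + 13 + 12 + 13 + 21 + 3 + 15 = 89
Option B: 12 + 17 + 3 + 17 + 12 + 13 + 6 = 80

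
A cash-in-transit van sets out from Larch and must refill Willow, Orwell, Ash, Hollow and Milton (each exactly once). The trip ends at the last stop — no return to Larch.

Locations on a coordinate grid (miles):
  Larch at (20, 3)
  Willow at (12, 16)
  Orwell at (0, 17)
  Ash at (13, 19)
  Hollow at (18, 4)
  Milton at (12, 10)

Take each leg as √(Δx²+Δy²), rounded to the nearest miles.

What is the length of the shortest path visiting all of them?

Minimum one-way distance = 32 miles.

There are 5! = 120 possible orderings.
Larch → Willow → Orwell → Ash → Hollow → Milton: 15+12+13+16+8 = 64
Larch → Willow → Orwell → Ash → Milton → Hollow: 15+12+13+9+8 = 57
Larch → Willow → Orwell → Hollow → Ash → Milton: 15+12+22+16+9 = 74
Larch → Willow → Orwell → Hollow → Milton → Ash: 15+12+22+8+9 = 66
Larch → Willow → Orwell → Milton → Ash → Hollow: 15+12+14+9+16 = 66
Larch → Willow → Orwell → Milton → Hollow → Ash: 15+12+14+8+16 = 65
Larch → Willow → Ash → Orwell → Hollow → Milton: 15+3+13+22+8 = 61
Larch → Willow → Ash → Orwell → Milton → Hollow: 15+3+13+14+8 = 53
Larch → Willow → Ash → Hollow → Orwell → Milton: 15+3+16+22+14 = 70
Larch → Willow → Ash → Hollow → Milton → Orwell: 15+3+16+8+14 = 56
Larch → Willow → Ash → Milton → Orwell → Hollow: 15+3+9+14+22 = 63
Larch → Willow → Ash → Milton → Hollow → Orwell: 15+3+9+8+22 = 57
Larch → Willow → Hollow → Orwell → Ash → Milton: 15+13+22+13+9 = 72
Larch → Willow → Hollow → Orwell → Milton → Ash: 15+13+22+14+9 = 73
… (106 more)
Larch → Hollow → Milton → Willow → Ash → Orwell: 2+8+6+3+13 = 32  ← best
The minimum is 32.
One shortest path: Larch → Hollow → Milton → Willow → Ash → Orwell.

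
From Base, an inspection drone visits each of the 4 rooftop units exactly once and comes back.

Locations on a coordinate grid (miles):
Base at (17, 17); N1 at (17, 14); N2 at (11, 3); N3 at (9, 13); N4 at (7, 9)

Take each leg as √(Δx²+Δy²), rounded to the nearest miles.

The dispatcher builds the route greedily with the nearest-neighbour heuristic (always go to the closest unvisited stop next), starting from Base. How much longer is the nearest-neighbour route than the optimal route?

The nearest-neighbour route is 1 miles longer than optimal.

From Base: N1=3, N3=9, N4=13, N2=15 → choose N1 (3).
From N1: N3=8, N4=11, N2=13 → choose N3 (8).
From N3: N4=4, N2=10 → choose N4 (4).
From N4: N2=7 → choose N2 (7).
NN route Base → N1 → N3 → N4 → N2 → Base costs 37.
Optimal: Base → N1 → N2 → N4 → N3 → Base costs 36 (by enumerating all 12 distinct tours).
Excess = 37 − 36 = 1.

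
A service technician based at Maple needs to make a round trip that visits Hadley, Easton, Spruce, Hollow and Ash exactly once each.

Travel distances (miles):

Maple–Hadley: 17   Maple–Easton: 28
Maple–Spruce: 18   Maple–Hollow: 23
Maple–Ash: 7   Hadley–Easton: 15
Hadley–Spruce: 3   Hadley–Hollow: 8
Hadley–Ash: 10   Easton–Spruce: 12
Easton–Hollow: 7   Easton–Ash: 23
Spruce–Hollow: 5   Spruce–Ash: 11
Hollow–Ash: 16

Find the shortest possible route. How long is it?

Shortest round trip = 60 miles.

With 5 stops there are 5!/2 = 60 distinct round trips (a route and its reverse cost the same).
Maple → Hadley → Easton → Spruce → Hollow → Ash → Maple: 17+15+12+5+16+7 = 72
Maple → Hadley → Easton → Spruce → Ash → Hollow → Maple: 17+15+12+11+16+23 = 94
Maple → Hadley → Easton → Hollow → Spruce → Ash → Maple: 17+15+7+5+11+7 = 62
Maple → Hadley → Easton → Hollow → Ash → Spruce → Maple: 17+15+7+16+11+18 = 84
Maple → Hadley → Easton → Ash → Spruce → Hollow → Maple: 17+15+23+11+5+23 = 94
Maple → Hadley → Easton → Ash → Hollow → Spruce → Maple: 17+15+23+16+5+18 = 94
Maple → Hadley → Spruce → Easton → Hollow → Ash → Maple: 17+3+12+7+16+7 = 62
Maple → Hadley → Spruce → Easton → Ash → Hollow → Maple: 17+3+12+23+16+23 = 94
Maple → Hadley → Spruce → Hollow → Easton → Ash → Maple: 17+3+5+7+23+7 = 62
Maple → Hadley → Spruce → Hollow → Ash → Easton → Maple: 17+3+5+16+23+28 = 92
Maple → Hadley → Spruce → Ash → Easton → Hollow → Maple: 17+3+11+23+7+23 = 84
Maple → Hadley → Spruce → Ash → Hollow → Easton → Maple: 17+3+11+16+7+28 = 82
Maple → Hadley → Hollow → Easton → Spruce → Ash → Maple: 17+8+7+12+11+7 = 62
Maple → Hadley → Hollow → Easton → Ash → Spruce → Maple: 17+8+7+23+11+18 = 84
… (46 more)
Maple → Easton → Hollow → Spruce → Hadley → Ash → Maple: 28+7+5+3+10+7 = 60  ← best
The minimum is 60.
One optimal route: Maple → Easton → Hollow → Spruce → Hadley → Ash → Maple (or its reverse).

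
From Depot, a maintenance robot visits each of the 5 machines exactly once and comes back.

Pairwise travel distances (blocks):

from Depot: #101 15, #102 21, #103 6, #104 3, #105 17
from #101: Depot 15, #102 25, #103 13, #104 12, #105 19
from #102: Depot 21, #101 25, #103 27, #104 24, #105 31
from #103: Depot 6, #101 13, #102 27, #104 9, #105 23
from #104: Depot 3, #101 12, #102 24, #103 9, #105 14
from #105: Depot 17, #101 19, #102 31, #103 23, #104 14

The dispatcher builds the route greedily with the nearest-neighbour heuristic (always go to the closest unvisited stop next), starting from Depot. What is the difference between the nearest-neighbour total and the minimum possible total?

4 blocks longer than the optimal tour.

Depot: #104=3, #103=6, #101=15, #105=17, #102=21 ⇒ #104
#104: #103=9, #101=12, #105=14, #102=24 ⇒ #103
#103: #101=13, #105=23, #102=27 ⇒ #101
#101: #105=19, #102=25 ⇒ #105
#105: #102=31 ⇒ #102
NN route Depot → #104 → #103 → #101 → #105 → #102 → Depot costs 96.
Optimal: Depot → #103 → #101 → #102 → #105 → #104 → Depot costs 92 (by enumerating all 60 distinct tours).
Excess = 96 − 92 = 4.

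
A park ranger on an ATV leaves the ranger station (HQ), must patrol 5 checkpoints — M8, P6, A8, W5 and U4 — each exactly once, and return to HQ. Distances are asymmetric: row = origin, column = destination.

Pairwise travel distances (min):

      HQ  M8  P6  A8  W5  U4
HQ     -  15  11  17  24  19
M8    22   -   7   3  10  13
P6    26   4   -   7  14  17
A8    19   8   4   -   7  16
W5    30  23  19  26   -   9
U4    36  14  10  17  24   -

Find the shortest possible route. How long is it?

HQ → M8 → P6 → A8 → W5 → U4 → HQ: 15+7+7+7+9+36 = 81
HQ → M8 → P6 → A8 → U4 → W5 → HQ: 15+7+7+16+24+30 = 99
HQ → M8 → P6 → W5 → A8 → U4 → HQ: 15+7+14+26+16+36 = 114
HQ → M8 → P6 → W5 → U4 → A8 → HQ: 15+7+14+9+17+19 = 81
HQ → M8 → P6 → U4 → A8 → W5 → HQ: 15+7+17+17+7+30 = 93
HQ → M8 → P6 → U4 → W5 → A8 → HQ: 15+7+17+24+26+19 = 108
HQ → M8 → A8 → P6 → W5 → U4 → HQ: 15+3+4+14+9+36 = 81
HQ → M8 → A8 → P6 → U4 → W5 → HQ: 15+3+4+17+24+30 = 93
HQ → M8 → A8 → W5 → P6 → U4 → HQ: 15+3+7+19+17+36 = 97
HQ → M8 → A8 → W5 → U4 → P6 → HQ: 15+3+7+9+10+26 = 70
HQ → M8 → A8 → U4 → P6 → W5 → HQ: 15+3+16+10+14+30 = 88
HQ → M8 → A8 → U4 → W5 → P6 → HQ: 15+3+16+24+19+26 = 103
HQ → M8 → W5 → P6 → A8 → U4 → HQ: 15+10+19+7+16+36 = 103
HQ → M8 → W5 → P6 → U4 → A8 → HQ: 15+10+19+17+17+19 = 97
… (106 more)
HQ → A8 → W5 → U4 → P6 → M8 → HQ: 17+7+9+10+4+22 = 69  ← best
The minimum is 69.
One optimal route: HQ → A8 → W5 → U4 → P6 → M8 → HQ.

Shortest round trip = 69 min.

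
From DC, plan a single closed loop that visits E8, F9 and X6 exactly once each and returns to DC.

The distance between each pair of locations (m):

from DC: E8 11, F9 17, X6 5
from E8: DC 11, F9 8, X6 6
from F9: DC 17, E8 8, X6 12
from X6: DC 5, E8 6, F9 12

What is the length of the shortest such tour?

36 m — the shortest possible round trip.

With 3 stops there are 3!/2 = 3 distinct round trips (a route and its reverse cost the same).
DC - E8 - F9 - X6 - DC: 11+8+12+5 = 36
DC - E8 - X6 - F9 - DC: 11+6+12+17 = 46
DC - F9 - E8 - X6 - DC: 17+8+6+5 = 36
The minimum is 36.
One optimal route: DC → E8 → F9 → X6 → DC (or its reverse).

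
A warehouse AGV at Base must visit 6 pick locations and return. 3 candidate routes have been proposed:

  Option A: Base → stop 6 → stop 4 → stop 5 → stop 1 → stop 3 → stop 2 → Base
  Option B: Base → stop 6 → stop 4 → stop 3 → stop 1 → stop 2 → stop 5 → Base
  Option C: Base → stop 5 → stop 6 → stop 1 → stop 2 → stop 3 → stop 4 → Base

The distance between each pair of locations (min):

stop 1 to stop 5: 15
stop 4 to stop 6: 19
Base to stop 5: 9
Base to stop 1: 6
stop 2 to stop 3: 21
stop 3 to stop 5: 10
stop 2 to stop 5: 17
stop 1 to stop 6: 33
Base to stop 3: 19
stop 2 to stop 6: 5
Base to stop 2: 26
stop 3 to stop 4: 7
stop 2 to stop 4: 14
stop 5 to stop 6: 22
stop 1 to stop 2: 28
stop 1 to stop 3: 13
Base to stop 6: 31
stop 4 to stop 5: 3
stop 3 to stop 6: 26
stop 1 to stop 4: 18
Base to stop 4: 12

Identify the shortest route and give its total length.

Option A: 31 + 19 + 3 + 15 + 13 + 21 + 26 = 128
Option B: 31 + 19 + 7 + 13 + 28 + 17 + 9 = 124
Option C: 9 + 22 + 33 + 28 + 21 + 7 + 12 = 132

Shortest is Option B, total 124 min.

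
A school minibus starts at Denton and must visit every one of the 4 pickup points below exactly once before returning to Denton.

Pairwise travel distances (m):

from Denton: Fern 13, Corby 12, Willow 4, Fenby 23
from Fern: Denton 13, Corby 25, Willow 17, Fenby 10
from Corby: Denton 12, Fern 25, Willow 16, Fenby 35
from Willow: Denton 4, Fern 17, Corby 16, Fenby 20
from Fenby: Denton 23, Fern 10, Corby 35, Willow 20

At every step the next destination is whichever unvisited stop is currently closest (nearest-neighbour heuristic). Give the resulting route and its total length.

At Denton the remaining stops are Willow 4, Corby 12, Fern 13, Fenby 23; go to Willow.
At Willow the remaining stops are Corby 16, Fern 17, Fenby 20; go to Corby.
At Corby the remaining stops are Fern 25, Fenby 35; go to Fern.
At Fern the remaining stops are Fenby 10; go to Fenby.
Return Fenby→Denton: 23.
Total = 4 + 16 + 25 + 10 + 23 = 78.

78 m along Denton → Willow → Corby → Fern → Fenby → Denton.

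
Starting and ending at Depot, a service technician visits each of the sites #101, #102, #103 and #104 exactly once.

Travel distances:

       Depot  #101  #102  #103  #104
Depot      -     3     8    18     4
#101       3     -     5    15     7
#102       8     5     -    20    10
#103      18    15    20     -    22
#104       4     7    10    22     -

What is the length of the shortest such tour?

With 4 stops there are 4!/2 = 12 distinct round trips (a route and its reverse cost the same).
Depot → #101 → #102 → #103 → #104 → Depot: 3+5+20+22+4 = 54
Depot → #101 → #102 → #104 → #103 → Depot: 3+5+10+22+18 = 58
Depot → #101 → #103 → #102 → #104 → Depot: 3+15+20+10+4 = 52
Depot → #101 → #103 → #104 → #102 → Depot: 3+15+22+10+8 = 58
Depot → #101 → #104 → #102 → #103 → Depot: 3+7+10+20+18 = 58
Depot → #101 → #104 → #103 → #102 → Depot: 3+7+22+20+8 = 60
Depot → #102 → #101 → #103 → #104 → Depot: 8+5+15+22+4 = 54
Depot → #102 → #101 → #104 → #103 → Depot: 8+5+7+22+18 = 60
Depot → #102 → #103 → #101 → #104 → Depot: 8+20+15+7+4 = 54
Depot → #102 → #104 → #101 → #103 → Depot: 8+10+7+15+18 = 58
Depot → #103 → #101 → #102 → #104 → Depot: 18+15+5+10+4 = 52
Depot → #103 → #102 → #101 → #104 → Depot: 18+20+5+7+4 = 54
The minimum is 52.
One optimal route: Depot → #101 → #103 → #102 → #104 → Depot (or its reverse).

Shortest round trip = 52.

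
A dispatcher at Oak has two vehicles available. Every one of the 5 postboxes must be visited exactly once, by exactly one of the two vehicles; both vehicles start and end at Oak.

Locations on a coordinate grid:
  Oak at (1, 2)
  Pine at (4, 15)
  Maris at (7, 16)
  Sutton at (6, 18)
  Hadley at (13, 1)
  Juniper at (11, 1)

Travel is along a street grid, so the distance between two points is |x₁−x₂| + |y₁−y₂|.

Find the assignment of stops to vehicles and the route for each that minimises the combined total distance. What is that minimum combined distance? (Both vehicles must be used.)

There are 2^4 − 1 = 15 ways to divide the 5 stops into two non-empty groups. For each, the best each vehicle can do is its own shortest tour through its group:
  {Pine} + {Maris, Sutton, Hadley, Juniper}: 32 + 58 = 90
  {Maris} + {Pine, Sutton, Hadley, Juniper}: 40 + 58 = 98
  {Pine, Maris} + {Sutton, Hadley, Juniper}: 40 + 58 = 98
  {Sutton} + {Pine, Maris, Hadley, Juniper}: 42 + 54 = 96
  {Pine, Sutton} + {Maris, Hadley, Juniper}: 42 + 54 = 96
  {Maris, Sutton} + {Pine, Hadley, Juniper}: 44 + 52 = 96
  … (15 splits in total)
  {Pine, Maris, Sutton} + {Hadley, Juniper}: 44 + 26 = 70  ← best
Best: vehicle 1 Oak → Pine → Maris → Sutton → Oak = 44; vehicle 2 Oak → Hadley → Juniper → Oak = 26; combined 70.

Minimum combined distance: 70.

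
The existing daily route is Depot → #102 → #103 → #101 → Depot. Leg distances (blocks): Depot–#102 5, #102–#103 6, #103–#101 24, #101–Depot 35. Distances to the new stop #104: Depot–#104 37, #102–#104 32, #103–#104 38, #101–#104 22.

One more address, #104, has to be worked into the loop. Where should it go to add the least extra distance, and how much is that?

Insertion cost between consecutive stops i–j is d(i,#104) + d(#104,j) − d(i,j):
  between Depot and #102: 37 + 32 − 5 = 64
  between #102 and #103: 32 + 38 − 6 = 64
  between #103 and #101: 38 + 22 − 24 = 36
  between #101 and Depot: 22 + 37 − 35 = 24
Cheapest insertion is between #101 and Depot, adding 24.
New total = 70 + 24 = 94.

+24 blocks — insert #104 between #101 and Depot.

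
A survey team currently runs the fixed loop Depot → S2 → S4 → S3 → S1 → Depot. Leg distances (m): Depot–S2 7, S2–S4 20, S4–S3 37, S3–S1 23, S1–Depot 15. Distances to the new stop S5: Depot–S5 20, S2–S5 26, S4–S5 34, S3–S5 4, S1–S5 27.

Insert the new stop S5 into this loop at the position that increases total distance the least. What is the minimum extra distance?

+1 m — insert S5 between S4 and S3.

Insertion cost between consecutive stops i–j is d(i,S5) + d(S5,j) − d(i,j):
  between Depot and S2: 20 + 26 − 7 = 39
  between S2 and S4: 26 + 34 − 20 = 40
  between S4 and S3: 34 + 4 − 37 = 1
  between S3 and S1: 4 + 27 − 23 = 8
  between S1 and Depot: 27 + 20 − 15 = 32
Cheapest insertion is between S4 and S3, adding 1.
New total = 102 + 1 = 103.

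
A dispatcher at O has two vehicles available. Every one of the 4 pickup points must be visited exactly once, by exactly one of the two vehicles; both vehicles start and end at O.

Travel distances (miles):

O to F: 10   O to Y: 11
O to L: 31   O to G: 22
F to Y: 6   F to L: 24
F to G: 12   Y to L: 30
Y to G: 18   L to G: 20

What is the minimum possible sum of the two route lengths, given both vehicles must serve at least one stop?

95 miles — the smallest possible combined total.

Try each way of splitting the stops between the two vehicles (each non-empty) and, for each split, find the best tour for each vehicle:
  {F} + {Y, L, G}: 20 + 80 = 100
  {Y} + {F, L, G}: 22 + 73 = 95
  {F, Y} + {L, G}: 27 + 73 = 100
  {L} + {F, Y, G}: 62 + 51 = 113
  {F, L} + {Y, G}: 65 + 51 = 116
  {Y, L} + {F, G}: 72 + 44 = 116
  … (7 splits in total)
Best: vehicle 1 O → Y → O = 22; vehicle 2 O → F → G → L → O = 73; combined 95.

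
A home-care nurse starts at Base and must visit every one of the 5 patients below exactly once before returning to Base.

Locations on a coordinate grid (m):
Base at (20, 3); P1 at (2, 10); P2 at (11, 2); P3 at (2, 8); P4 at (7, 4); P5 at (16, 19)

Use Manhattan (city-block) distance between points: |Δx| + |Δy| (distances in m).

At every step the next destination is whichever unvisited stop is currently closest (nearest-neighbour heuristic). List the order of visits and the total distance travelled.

From Base: distances to unvisited — P2=10, P4=14, P5=20, P3=23, P1=25. Nearest is P2 (10).
From P2: distances to unvisited — P4=6, P3=15, P1=17, P5=22. Nearest is P4 (6).
From P4: distances to unvisited — P3=9, P1=11, P5=24. Nearest is P3 (9).
From P3: distances to unvisited — P1=2, P5=25. Nearest is P1 (2).
From P1: distances to unvisited — P5=23. Nearest is P5 (23).
Return P5→Base: 20.
Total = 10 + 6 + 9 + 2 + 23 + 20 = 70.

Nearest-neighbour total = 70 m; route Base → P2 → P4 → P3 → P1 → P5 → Base.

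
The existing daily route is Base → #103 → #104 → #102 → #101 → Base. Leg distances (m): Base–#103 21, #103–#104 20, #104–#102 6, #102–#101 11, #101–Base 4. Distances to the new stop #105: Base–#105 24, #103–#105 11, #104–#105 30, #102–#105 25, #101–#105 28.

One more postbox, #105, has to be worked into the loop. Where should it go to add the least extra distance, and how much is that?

Insertion cost between consecutive stops i–j is d(i,#105) + d(#105,j) − d(i,j):
  between Base and #103: 24 + 11 − 21 = 14
  between #103 and #104: 11 + 30 − 20 = 21
  between #104 and #102: 30 + 25 − 6 = 49
  between #102 and #101: 25 + 28 − 11 = 42
  between #101 and Base: 28 + 24 − 4 = 48
Cheapest insertion is between Base and #103, adding 14.
New total = 62 + 14 = 76.

Adding 14 m by placing #105 on the Base–#103 leg.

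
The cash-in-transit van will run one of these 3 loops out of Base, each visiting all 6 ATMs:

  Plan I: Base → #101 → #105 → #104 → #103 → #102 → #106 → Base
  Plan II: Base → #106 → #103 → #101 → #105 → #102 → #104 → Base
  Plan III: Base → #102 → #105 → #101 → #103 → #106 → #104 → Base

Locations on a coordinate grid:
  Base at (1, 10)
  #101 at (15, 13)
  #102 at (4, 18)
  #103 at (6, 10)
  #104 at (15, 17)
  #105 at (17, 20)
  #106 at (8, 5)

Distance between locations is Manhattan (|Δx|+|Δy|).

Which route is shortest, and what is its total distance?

86 — Plan I is the shortest.

Plan I: 17 + 9 + 5 + 16 + 10 + 17 + 12 = 86
Plan II: 12 + 7 + 12 + 9 + 15 + 12 + 21 = 88
Plan III: 11 + 15 + 9 + 12 + 7 + 19 + 21 = 94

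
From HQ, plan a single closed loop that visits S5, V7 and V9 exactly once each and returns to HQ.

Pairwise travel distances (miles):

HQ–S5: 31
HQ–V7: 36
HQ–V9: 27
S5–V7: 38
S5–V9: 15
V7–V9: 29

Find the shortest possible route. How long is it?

Minimum total distance: 111 miles.

There are 3 distinct closed tours to check (reversals are equivalent).
HQ - S5 - V7 - V9 - HQ: 31+38+29+27 = 125
HQ - S5 - V9 - V7 - HQ: 31+15+29+36 = 111
HQ - V7 - S5 - V9 - HQ: 36+38+15+27 = 116
The minimum is 111.
One optimal route: HQ → S5 → V9 → V7 → HQ (or its reverse).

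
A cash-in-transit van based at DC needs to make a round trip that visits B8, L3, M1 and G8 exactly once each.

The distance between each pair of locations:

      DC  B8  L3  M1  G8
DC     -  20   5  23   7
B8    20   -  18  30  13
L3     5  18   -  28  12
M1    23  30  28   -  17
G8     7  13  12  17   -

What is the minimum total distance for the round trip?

With 4 stops there are 4!/2 = 12 distinct round trips (a route and its reverse cost the same).
DC-B8-L3-M1-G8-DC: 20+18+28+17+7 = 90
DC-B8-L3-G8-M1-DC: 20+18+12+17+23 = 90
DC-B8-M1-L3-G8-DC: 20+30+28+12+7 = 97
DC-B8-M1-G8-L3-DC: 20+30+17+12+5 = 84
DC-B8-G8-L3-M1-DC: 20+13+12+28+23 = 96
DC-B8-G8-M1-L3-DC: 20+13+17+28+5 = 83
DC-L3-B8-M1-G8-DC: 5+18+30+17+7 = 77
DC-L3-B8-G8-M1-DC: 5+18+13+17+23 = 76
DC-L3-M1-B8-G8-DC: 5+28+30+13+7 = 83
DC-L3-G8-B8-M1-DC: 5+12+13+30+23 = 83
DC-M1-B8-L3-G8-DC: 23+30+18+12+7 = 90
DC-M1-L3-B8-G8-DC: 23+28+18+13+7 = 89
The minimum is 76.
One optimal route: DC → L3 → B8 → G8 → M1 → DC (or its reverse).

Shortest round trip = 76.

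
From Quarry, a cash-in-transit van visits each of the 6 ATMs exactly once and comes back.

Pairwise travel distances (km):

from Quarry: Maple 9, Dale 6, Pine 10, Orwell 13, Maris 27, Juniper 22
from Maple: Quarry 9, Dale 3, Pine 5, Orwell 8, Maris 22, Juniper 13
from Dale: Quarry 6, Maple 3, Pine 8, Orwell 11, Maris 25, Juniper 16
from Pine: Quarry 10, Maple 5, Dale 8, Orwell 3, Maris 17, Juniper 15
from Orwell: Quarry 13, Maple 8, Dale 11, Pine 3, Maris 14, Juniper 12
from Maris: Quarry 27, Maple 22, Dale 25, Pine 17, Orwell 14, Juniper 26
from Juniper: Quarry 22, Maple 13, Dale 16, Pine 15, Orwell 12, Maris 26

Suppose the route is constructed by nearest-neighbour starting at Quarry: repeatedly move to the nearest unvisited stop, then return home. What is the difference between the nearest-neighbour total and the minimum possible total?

7 km longer than the optimal tour.

From Quarry: Dale=6, Maple=9, Pine=10, Orwell=13, Juniper=22, Maris=27 → choose Dale (6).
From Dale: Maple=3, Pine=8, Orwell=11, Juniper=16, Maris=25 → choose Maple (3).
From Maple: Pine=5, Orwell=8, Juniper=13, Maris=22 → choose Pine (5).
From Pine: Orwell=3, Juniper=15, Maris=17 → choose Orwell (3).
From Orwell: Juniper=12, Maris=14 → choose Juniper (12).
From Juniper: Maris=26 → choose Maris (26).
NN route Quarry → Dale → Maple → Pine → Orwell → Juniper → Maris → Quarry costs 82.
Optimal: Quarry → Dale → Maple → Juniper → Orwell → Maris → Pine → Quarry costs 75 (by enumerating all 360 distinct tours).
Excess = 82 − 75 = 7.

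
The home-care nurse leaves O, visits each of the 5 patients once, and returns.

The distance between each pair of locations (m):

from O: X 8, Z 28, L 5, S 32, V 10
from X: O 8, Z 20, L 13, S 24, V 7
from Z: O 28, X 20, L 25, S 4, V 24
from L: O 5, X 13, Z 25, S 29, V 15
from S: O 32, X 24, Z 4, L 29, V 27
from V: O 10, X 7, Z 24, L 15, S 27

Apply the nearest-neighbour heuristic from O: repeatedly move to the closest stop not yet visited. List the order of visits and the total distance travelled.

At O the remaining stops are L 5, X 8, V 10, Z 28, S 32; go to L.
At L the remaining stops are X 13, V 15, Z 25, S 29; go to X.
At X the remaining stops are V 7, Z 20, S 24; go to V.
At V the remaining stops are Z 24, S 27; go to Z.
At Z the remaining stops are S 4; go to S.
Return S→O: 32.
Total = 5 + 13 + 7 + 24 + 4 + 32 = 85.

Nearest-neighbour total = 85 m; route O → L → X → V → Z → S → O.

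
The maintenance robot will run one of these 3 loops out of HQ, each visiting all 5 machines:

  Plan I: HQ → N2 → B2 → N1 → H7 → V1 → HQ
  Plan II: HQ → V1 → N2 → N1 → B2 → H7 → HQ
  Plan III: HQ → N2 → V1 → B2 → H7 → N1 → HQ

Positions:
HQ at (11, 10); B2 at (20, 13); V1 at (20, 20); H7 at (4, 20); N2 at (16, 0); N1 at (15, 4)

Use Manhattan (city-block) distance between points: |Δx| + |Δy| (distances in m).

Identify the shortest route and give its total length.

Plan I: 15 + 17 + 14 + 27 + 16 + 19 = 108
Plan II: 19 + 24 + 5 + 14 + 23 + 17 = 102
Plan III: 15 + 24 + 7 + 23 + 27 + 10 = 106

Shortest is Plan II, total 102 m.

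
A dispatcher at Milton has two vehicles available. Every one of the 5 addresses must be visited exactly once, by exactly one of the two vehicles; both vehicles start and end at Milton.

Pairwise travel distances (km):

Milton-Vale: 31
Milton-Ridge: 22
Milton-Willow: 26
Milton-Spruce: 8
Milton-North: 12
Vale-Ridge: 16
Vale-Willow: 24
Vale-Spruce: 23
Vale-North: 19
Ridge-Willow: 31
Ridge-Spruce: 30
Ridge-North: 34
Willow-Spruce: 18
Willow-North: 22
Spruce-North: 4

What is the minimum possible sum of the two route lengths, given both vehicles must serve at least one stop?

Minimum combined distance: 112 km.

There are 2^4 − 1 = 15 ways to divide the 5 stops into two non-empty groups. For each, the best each vehicle can do is its own shortest tour through its group:
  {Vale} + {Ridge, Willow, Spruce, North}: 62 + 87 = 149
  {Ridge} + {Vale, Willow, Spruce, North}: 44 + 81 = 125
  {Vale, Ridge} + {Willow, Spruce, North}: 69 + 60 = 129
  {Willow} + {Vale, Ridge, Spruce, North}: 52 + 69 = 121
  {Vale, Willow} + {Ridge, Spruce, North}: 81 + 68 = 149
  {Ridge, Willow} + {Vale, Spruce, North}: 79 + 62 = 141
  … (15 splits in total)
  {Vale, Ridge, Willow} + {Spruce, North}: 88 + 24 = 112  ← best
Best: vehicle 1 Milton → Ridge → Vale → Willow → Milton = 88; vehicle 2 Milton → Spruce → North → Milton = 24; combined 112.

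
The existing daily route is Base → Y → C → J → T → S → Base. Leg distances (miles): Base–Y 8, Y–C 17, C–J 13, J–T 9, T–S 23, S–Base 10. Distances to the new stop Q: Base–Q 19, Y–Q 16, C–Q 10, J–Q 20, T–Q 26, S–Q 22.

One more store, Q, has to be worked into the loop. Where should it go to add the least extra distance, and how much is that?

+9 miles — insert Q between Y and C.

Insertion cost between consecutive stops i–j is d(i,Q) + d(Q,j) − d(i,j):
  between Base and Y: 19 + 16 − 8 = 27
  between Y and C: 16 + 10 − 17 = 9
  between C and J: 10 + 20 − 13 = 17
  between J and T: 20 + 26 − 9 = 37
  between T and S: 26 + 22 − 23 = 25
  between S and Base: 22 + 19 − 10 = 31
Cheapest insertion is between Y and C, adding 9.
New total = 80 + 9 = 89.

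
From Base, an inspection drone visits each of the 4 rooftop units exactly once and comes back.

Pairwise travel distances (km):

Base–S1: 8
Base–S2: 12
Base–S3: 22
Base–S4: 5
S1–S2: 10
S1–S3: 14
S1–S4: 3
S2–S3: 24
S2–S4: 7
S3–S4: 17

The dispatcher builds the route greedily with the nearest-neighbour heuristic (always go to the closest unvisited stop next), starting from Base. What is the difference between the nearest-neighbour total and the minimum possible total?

The nearest-neighbour route is 6 km longer than optimal.

Base: S4=5, S1=8, S2=12, S3=22 ⇒ S4
S4: S1=3, S2=7, S3=17 ⇒ S1
S1: S2=10, S3=14 ⇒ S2
S2: S3=24 ⇒ S3
NN route Base → S4 → S1 → S2 → S3 → Base costs 64.
Optimal: Base → S1 → S3 → S2 → S4 → Base costs 58 (by enumerating all 12 distinct tours).
Excess = 64 − 58 = 6.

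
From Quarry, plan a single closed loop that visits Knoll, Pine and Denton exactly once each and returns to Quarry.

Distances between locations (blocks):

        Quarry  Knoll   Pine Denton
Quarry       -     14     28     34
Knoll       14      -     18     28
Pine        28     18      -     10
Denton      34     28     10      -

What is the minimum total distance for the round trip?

76 blocks — the shortest possible round trip.

Quarry → Knoll → Pine → Denton → Quarry: 14+18+10+34 = 76
Quarry → Knoll → Denton → Pine → Quarry: 14+28+10+28 = 80
Quarry → Pine → Knoll → Denton → Quarry: 28+18+28+34 = 108
The minimum is 76.
One optimal route: Quarry → Knoll → Pine → Denton → Quarry (or its reverse).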